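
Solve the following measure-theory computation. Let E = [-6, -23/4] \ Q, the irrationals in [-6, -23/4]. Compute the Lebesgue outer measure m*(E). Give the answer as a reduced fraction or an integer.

The interval I = [-6, -23/4] has m(I) = -23/4 - (-6) = 1/4 (endpoints are measure-zero, so open/closed/half-open agree). Write I = (I cap Q) u (I \ Q). The rationals in I are countable, so m*(I cap Q) = 0 (cover each rational by intervals whose total length is arbitrarily small). By countable subadditivity m*(I) <= m*(I cap Q) + m*(I \ Q), hence m*(I \ Q) >= m(I) = 1/4. The reverse inequality m*(I \ Q) <= m*(I) = 1/4 is trivial since (I \ Q) is a subset of I. Therefore m*(I \ Q) = 1/4.

1/4


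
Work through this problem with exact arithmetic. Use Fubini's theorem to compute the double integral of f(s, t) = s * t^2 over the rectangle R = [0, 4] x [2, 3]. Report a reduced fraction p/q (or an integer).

f(s, t) is a tensor product of a function of s and a function of t, and both factors are bounded continuous (hence Lebesgue integrable) on the rectangle, so Fubini's theorem applies:
  integral_R f d(m x m) = (integral_a1^b1 s ds) * (integral_a2^b2 t^2 dt).
Inner integral in s: integral_{0}^{4} s ds = (4^2 - 0^2)/2
  = 8.
Inner integral in t: integral_{2}^{3} t^2 dt = (3^3 - 2^3)/3
  = 19/3.
Product: (8) * (19/3) = 152/3.

152/3


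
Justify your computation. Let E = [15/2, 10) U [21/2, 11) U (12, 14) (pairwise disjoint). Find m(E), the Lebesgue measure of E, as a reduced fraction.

For pairwise disjoint intervals, m(union_i I_i) = sum_i m(I_i),
and m is invariant under swapping open/closed endpoints (single points have measure 0).
So m(E) = sum_i (b_i - a_i).
  I_1 has length 10 - 15/2 = 5/2.
  I_2 has length 11 - 21/2 = 1/2.
  I_3 has length 14 - 12 = 2.
Summing:
  m(E) = 5/2 + 1/2 + 2 = 5.

5


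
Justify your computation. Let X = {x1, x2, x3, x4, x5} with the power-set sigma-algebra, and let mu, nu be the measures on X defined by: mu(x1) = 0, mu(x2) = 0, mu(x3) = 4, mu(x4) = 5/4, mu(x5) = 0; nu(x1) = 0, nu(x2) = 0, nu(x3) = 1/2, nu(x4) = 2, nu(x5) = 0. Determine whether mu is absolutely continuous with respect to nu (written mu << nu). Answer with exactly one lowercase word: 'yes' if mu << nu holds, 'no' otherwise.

mu << nu means: every nu-null measurable set is also mu-null; equivalently, for every atom x, if nu({x}) = 0 then mu({x}) = 0.
Checking each atom:
  x1: nu = 0, mu = 0 -> consistent with mu << nu.
  x2: nu = 0, mu = 0 -> consistent with mu << nu.
  x3: nu = 1/2 > 0 -> no constraint.
  x4: nu = 2 > 0 -> no constraint.
  x5: nu = 0, mu = 0 -> consistent with mu << nu.
No atom violates the condition. Therefore mu << nu.

yes


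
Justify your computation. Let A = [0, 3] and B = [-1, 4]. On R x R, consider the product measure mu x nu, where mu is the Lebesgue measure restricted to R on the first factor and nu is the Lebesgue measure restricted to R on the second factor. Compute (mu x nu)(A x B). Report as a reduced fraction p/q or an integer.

For a measurable rectangle A x B, the product measure satisfies
  (mu x nu)(A x B) = mu(A) * nu(B).
  mu(A) = 3.
  nu(B) = 5.
  (mu x nu)(A x B) = 3 * 5 = 15.

15


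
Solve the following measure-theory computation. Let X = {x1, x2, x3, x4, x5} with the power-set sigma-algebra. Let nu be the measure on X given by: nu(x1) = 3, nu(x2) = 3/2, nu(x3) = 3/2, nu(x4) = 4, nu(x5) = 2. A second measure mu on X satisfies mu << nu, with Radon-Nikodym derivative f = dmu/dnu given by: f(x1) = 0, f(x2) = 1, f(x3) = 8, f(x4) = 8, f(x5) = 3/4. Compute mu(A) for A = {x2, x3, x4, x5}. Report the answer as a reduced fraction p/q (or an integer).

By the defining property of the Radon-Nikodym derivative, for every measurable set A,
  mu(A) = integral_A f dnu.
Since nu is a discrete measure concentrated on the atoms of X, the integral over A reduces to the sum
  mu(A) = sum_{x in A} f(x) * nu({x}).
Computing each term:
  x2: f(x2) * nu(x2) = 1 * 3/2 = 3/2.
  x3: f(x3) * nu(x3) = 8 * 3/2 = 12.
  x4: f(x4) * nu(x4) = 8 * 4 = 32.
  x5: f(x5) * nu(x5) = 3/4 * 2 = 3/2.
Summing: mu(A) = 3/2 + 12 + 32 + 3/2 = 47.

47


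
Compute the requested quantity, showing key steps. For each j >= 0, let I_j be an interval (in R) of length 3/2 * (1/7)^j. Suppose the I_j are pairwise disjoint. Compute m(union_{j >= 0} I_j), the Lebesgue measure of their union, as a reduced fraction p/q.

By countable additivity of the Lebesgue measure on pairwise disjoint measurable sets,
  m(union_{j >= 0} I_j) = sum_{j >= 0} m(I_j) = sum_{j >= 0} a * r^j,
  with a = 3/2 and r = 1/7.
Since 0 < r = 1/7 < 1, the geometric series converges:
  sum_{j >= 0} a * r^j = a / (1 - r).
  = 3/2 / (1 - 1/7)
  = 3/2 / (6/7)
  = 7/4.

7/4


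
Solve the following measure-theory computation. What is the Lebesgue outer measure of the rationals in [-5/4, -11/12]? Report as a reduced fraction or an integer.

E = Q cap [-5/4, -11/12] is a subset of Q, which is countable. Enumerate Q = {q_1, q_2, ...}; for any eps > 0, cover q_k by the open interval (q_k - eps/2^(k+1), q_k + eps/2^(k+1)), of length eps/2^k. The total cover length is sum_{k>=1} eps/2^k = eps. Hence m*(E) <= m*(Q) <= eps for every eps > 0, and since outer measure is non-negative, m*(E) = 0.

0


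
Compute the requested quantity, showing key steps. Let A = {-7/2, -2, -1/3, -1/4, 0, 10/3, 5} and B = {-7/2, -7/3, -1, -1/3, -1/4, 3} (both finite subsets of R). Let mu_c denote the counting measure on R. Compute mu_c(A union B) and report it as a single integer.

Counting measure on a finite set equals cardinality. By inclusion-exclusion, |A union B| = |A| + |B| - |A cap B|.
|A| = 7, |B| = 6, |A cap B| = 3.
So mu_c(A union B) = 7 + 6 - 3 = 10.

10


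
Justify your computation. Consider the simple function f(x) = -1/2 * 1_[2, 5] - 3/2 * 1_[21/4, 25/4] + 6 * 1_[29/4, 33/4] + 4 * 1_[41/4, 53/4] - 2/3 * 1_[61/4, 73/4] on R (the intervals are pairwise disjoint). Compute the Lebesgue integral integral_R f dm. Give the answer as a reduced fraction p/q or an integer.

For a simple function f = sum_i c_i * 1_{A_i} with disjoint A_i,
  integral f dm = sum_i c_i * m(A_i).
Lengths of the A_i:
  m(A_1) = 5 - 2 = 3.
  m(A_2) = 25/4 - 21/4 = 1.
  m(A_3) = 33/4 - 29/4 = 1.
  m(A_4) = 53/4 - 41/4 = 3.
  m(A_5) = 73/4 - 61/4 = 3.
Contributions c_i * m(A_i):
  (-1/2) * (3) = -3/2.
  (-3/2) * (1) = -3/2.
  (6) * (1) = 6.
  (4) * (3) = 12.
  (-2/3) * (3) = -2.
Total: -3/2 - 3/2 + 6 + 12 - 2 = 13.

13


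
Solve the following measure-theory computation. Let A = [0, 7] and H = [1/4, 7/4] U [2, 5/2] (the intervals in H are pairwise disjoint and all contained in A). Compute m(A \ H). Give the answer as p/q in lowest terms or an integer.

The ambient interval has length m(A) = 7 - 0 = 7.
Since the holes are disjoint and sit inside A, by finite additivity
  m(H) = sum_i (b_i - a_i), and m(A \ H) = m(A) - m(H).
Computing the hole measures:
  m(H_1) = 7/4 - 1/4 = 3/2.
  m(H_2) = 5/2 - 2 = 1/2.
Summed: m(H) = 3/2 + 1/2 = 2.
So m(A \ H) = 7 - 2 = 5.

5


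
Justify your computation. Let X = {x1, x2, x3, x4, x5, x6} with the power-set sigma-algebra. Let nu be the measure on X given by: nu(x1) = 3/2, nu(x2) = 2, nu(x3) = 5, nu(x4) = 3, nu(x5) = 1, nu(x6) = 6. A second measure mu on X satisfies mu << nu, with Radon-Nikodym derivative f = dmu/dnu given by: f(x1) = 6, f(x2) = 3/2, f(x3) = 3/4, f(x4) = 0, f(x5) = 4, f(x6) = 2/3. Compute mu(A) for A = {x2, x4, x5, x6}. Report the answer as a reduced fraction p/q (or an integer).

By the defining property of the Radon-Nikodym derivative, for every measurable set A,
  mu(A) = integral_A f dnu.
Since nu is a discrete measure concentrated on the atoms of X, the integral over A reduces to the sum
  mu(A) = sum_{x in A} f(x) * nu({x}).
Computing each term:
  x2: f(x2) * nu(x2) = 3/2 * 2 = 3.
  x4: f(x4) * nu(x4) = 0 * 3 = 0.
  x5: f(x5) * nu(x5) = 4 * 1 = 4.
  x6: f(x6) * nu(x6) = 2/3 * 6 = 4.
Summing: mu(A) = 3 + 0 + 4 + 4 = 11.

11


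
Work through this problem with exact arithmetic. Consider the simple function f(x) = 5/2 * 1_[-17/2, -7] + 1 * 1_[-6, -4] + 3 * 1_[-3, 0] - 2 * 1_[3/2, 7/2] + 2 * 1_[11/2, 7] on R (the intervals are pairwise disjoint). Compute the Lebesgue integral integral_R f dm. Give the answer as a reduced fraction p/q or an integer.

For a simple function f = sum_i c_i * 1_{A_i} with disjoint A_i,
  integral f dm = sum_i c_i * m(A_i).
Lengths of the A_i:
  m(A_1) = -7 - (-17/2) = 3/2.
  m(A_2) = -4 - (-6) = 2.
  m(A_3) = 0 - (-3) = 3.
  m(A_4) = 7/2 - 3/2 = 2.
  m(A_5) = 7 - 11/2 = 3/2.
Contributions c_i * m(A_i):
  (5/2) * (3/2) = 15/4.
  (1) * (2) = 2.
  (3) * (3) = 9.
  (-2) * (2) = -4.
  (2) * (3/2) = 3.
Total: 15/4 + 2 + 9 - 4 + 3 = 55/4.

55/4


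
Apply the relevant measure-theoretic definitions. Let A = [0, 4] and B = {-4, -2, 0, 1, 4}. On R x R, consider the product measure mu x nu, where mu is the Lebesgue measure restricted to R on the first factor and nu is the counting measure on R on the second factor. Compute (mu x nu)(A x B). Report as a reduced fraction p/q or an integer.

For a measurable rectangle A x B, the product measure satisfies
  (mu x nu)(A x B) = mu(A) * nu(B).
  mu(A) = 4.
  nu(B) = 5.
  (mu x nu)(A x B) = 4 * 5 = 20.

20


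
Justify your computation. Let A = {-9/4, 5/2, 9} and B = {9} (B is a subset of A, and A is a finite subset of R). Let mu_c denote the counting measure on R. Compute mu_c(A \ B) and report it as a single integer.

Counting measure assigns mu_c(E) = |E| (number of elements) when E is finite. For B subset A, A \ B is the set of elements of A not in B, so |A \ B| = |A| - |B|.
|A| = 3, |B| = 1, so mu_c(A \ B) = 3 - 1 = 2.

2


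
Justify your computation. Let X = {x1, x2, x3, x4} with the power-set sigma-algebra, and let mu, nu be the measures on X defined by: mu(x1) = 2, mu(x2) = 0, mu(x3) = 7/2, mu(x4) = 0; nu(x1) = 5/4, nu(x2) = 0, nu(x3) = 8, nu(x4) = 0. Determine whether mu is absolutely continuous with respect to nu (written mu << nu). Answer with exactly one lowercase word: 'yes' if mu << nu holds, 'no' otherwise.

mu << nu means: every nu-null measurable set is also mu-null; equivalently, for every atom x, if nu({x}) = 0 then mu({x}) = 0.
Checking each atom:
  x1: nu = 5/4 > 0 -> no constraint.
  x2: nu = 0, mu = 0 -> consistent with mu << nu.
  x3: nu = 8 > 0 -> no constraint.
  x4: nu = 0, mu = 0 -> consistent with mu << nu.
No atom violates the condition. Therefore mu << nu.

yes


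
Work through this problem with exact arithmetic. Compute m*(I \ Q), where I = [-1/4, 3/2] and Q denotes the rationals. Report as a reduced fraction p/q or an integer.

The interval I = [-1/4, 3/2] has m(I) = 3/2 - (-1/4) = 7/4 (endpoints are measure-zero, so open/closed/half-open agree). Write I = (I cap Q) u (I \ Q). The rationals in I are countable, so m*(I cap Q) = 0 (cover each rational by intervals whose total length is arbitrarily small). By countable subadditivity m*(I) <= m*(I cap Q) + m*(I \ Q), hence m*(I \ Q) >= m(I) = 7/4. The reverse inequality m*(I \ Q) <= m*(I) = 7/4 is trivial since (I \ Q) is a subset of I. Therefore m*(I \ Q) = 7/4.

7/4


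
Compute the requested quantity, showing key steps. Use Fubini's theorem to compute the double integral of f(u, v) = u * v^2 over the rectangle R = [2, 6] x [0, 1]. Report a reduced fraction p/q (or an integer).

f(u, v) is a tensor product of a function of u and a function of v, and both factors are bounded continuous (hence Lebesgue integrable) on the rectangle, so Fubini's theorem applies:
  integral_R f d(m x m) = (integral_a1^b1 u du) * (integral_a2^b2 v^2 dv).
Inner integral in u: integral_{2}^{6} u du = (6^2 - 2^2)/2
  = 16.
Inner integral in v: integral_{0}^{1} v^2 dv = (1^3 - 0^3)/3
  = 1/3.
Product: (16) * (1/3) = 16/3.

16/3


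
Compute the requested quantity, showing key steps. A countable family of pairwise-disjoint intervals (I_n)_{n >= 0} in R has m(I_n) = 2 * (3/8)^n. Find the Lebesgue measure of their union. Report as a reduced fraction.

By countable additivity of the Lebesgue measure on pairwise disjoint measurable sets,
  m(union_{n >= 0} I_n) = sum_{n >= 0} m(I_n) = sum_{n >= 0} a * r^n,
  with a = 2 and r = 3/8.
Since 0 < r = 3/8 < 1, the geometric series converges:
  sum_{n >= 0} a * r^n = a / (1 - r).
  = 2 / (1 - 3/8)
  = 2 / (5/8)
  = 16/5.

16/5


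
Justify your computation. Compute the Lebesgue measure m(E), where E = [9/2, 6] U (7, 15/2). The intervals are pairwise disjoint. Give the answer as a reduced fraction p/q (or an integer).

For pairwise disjoint intervals, m(union_i I_i) = sum_i m(I_i),
and m is invariant under swapping open/closed endpoints (single points have measure 0).
So m(E) = sum_i (b_i - a_i).
  I_1 has length 6 - 9/2 = 3/2.
  I_2 has length 15/2 - 7 = 1/2.
Summing:
  m(E) = 3/2 + 1/2 = 2.

2


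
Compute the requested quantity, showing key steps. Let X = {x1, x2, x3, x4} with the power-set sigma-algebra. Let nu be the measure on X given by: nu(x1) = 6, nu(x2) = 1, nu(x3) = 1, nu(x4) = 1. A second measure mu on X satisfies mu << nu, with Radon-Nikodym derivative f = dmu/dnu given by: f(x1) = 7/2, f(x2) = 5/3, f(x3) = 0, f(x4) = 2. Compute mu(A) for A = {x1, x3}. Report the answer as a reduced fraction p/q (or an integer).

By the defining property of the Radon-Nikodym derivative, for every measurable set A,
  mu(A) = integral_A f dnu.
Since nu is a discrete measure concentrated on the atoms of X, the integral over A reduces to the sum
  mu(A) = sum_{x in A} f(x) * nu({x}).
Computing each term:
  x1: f(x1) * nu(x1) = 7/2 * 6 = 21.
  x3: f(x3) * nu(x3) = 0 * 1 = 0.
Summing: mu(A) = 21 + 0 = 21.

21


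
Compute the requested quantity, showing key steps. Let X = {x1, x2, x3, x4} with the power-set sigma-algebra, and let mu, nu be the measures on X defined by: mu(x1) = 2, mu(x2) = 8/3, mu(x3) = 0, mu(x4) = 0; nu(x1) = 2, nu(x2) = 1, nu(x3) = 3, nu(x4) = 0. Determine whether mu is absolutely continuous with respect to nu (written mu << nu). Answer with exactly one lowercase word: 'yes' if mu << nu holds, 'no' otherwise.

mu << nu means: every nu-null measurable set is also mu-null; equivalently, for every atom x, if nu({x}) = 0 then mu({x}) = 0.
Checking each atom:
  x1: nu = 2 > 0 -> no constraint.
  x2: nu = 1 > 0 -> no constraint.
  x3: nu = 3 > 0 -> no constraint.
  x4: nu = 0, mu = 0 -> consistent with mu << nu.
No atom violates the condition. Therefore mu << nu.

yes


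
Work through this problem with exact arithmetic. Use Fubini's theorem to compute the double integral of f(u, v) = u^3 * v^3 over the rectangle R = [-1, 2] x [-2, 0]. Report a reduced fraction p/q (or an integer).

f(u, v) is a tensor product of a function of u and a function of v, and both factors are bounded continuous (hence Lebesgue integrable) on the rectangle, so Fubini's theorem applies:
  integral_R f d(m x m) = (integral_a1^b1 u^3 du) * (integral_a2^b2 v^3 dv).
Inner integral in u: integral_{-1}^{2} u^3 du = (2^4 - (-1)^4)/4
  = 15/4.
Inner integral in v: integral_{-2}^{0} v^3 dv = (0^4 - (-2)^4)/4
  = -4.
Product: (15/4) * (-4) = -15.

-15


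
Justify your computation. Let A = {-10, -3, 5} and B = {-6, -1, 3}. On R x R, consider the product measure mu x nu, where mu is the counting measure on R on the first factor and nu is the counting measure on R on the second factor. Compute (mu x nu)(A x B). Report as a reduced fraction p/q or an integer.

For a measurable rectangle A x B, the product measure satisfies
  (mu x nu)(A x B) = mu(A) * nu(B).
  mu(A) = 3.
  nu(B) = 3.
  (mu x nu)(A x B) = 3 * 3 = 9.

9


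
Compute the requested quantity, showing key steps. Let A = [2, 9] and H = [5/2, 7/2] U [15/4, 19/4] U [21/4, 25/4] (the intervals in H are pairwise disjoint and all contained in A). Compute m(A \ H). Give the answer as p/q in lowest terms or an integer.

The ambient interval has length m(A) = 9 - 2 = 7.
Since the holes are disjoint and sit inside A, by finite additivity
  m(H) = sum_i (b_i - a_i), and m(A \ H) = m(A) - m(H).
Computing the hole measures:
  m(H_1) = 7/2 - 5/2 = 1.
  m(H_2) = 19/4 - 15/4 = 1.
  m(H_3) = 25/4 - 21/4 = 1.
Summed: m(H) = 1 + 1 + 1 = 3.
So m(A \ H) = 7 - 3 = 4.

4


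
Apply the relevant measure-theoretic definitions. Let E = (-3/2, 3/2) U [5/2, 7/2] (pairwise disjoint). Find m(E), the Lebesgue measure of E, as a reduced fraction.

For pairwise disjoint intervals, m(union_i I_i) = sum_i m(I_i),
and m is invariant under swapping open/closed endpoints (single points have measure 0).
So m(E) = sum_i (b_i - a_i).
  I_1 has length 3/2 - (-3/2) = 3.
  I_2 has length 7/2 - 5/2 = 1.
Summing:
  m(E) = 3 + 1 = 4.

4


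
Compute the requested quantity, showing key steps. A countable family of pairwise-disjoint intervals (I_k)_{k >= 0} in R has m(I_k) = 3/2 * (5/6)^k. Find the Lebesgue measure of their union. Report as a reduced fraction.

By countable additivity of the Lebesgue measure on pairwise disjoint measurable sets,
  m(union_{k >= 0} I_k) = sum_{k >= 0} m(I_k) = sum_{k >= 0} a * r^k,
  with a = 3/2 and r = 5/6.
Since 0 < r = 5/6 < 1, the geometric series converges:
  sum_{k >= 0} a * r^k = a / (1 - r).
  = 3/2 / (1 - 5/6)
  = 3/2 / (1/6)
  = 9.

9


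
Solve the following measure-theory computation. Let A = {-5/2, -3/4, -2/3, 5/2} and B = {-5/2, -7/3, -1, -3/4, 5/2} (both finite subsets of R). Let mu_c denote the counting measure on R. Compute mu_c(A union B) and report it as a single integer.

Counting measure on a finite set equals cardinality. By inclusion-exclusion, |A union B| = |A| + |B| - |A cap B|.
|A| = 4, |B| = 5, |A cap B| = 3.
So mu_c(A union B) = 4 + 5 - 3 = 6.

6


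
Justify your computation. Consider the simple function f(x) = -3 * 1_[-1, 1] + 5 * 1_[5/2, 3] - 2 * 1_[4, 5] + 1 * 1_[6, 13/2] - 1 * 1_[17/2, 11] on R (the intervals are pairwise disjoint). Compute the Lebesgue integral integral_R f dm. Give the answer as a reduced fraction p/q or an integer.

For a simple function f = sum_i c_i * 1_{A_i} with disjoint A_i,
  integral f dm = sum_i c_i * m(A_i).
Lengths of the A_i:
  m(A_1) = 1 - (-1) = 2.
  m(A_2) = 3 - 5/2 = 1/2.
  m(A_3) = 5 - 4 = 1.
  m(A_4) = 13/2 - 6 = 1/2.
  m(A_5) = 11 - 17/2 = 5/2.
Contributions c_i * m(A_i):
  (-3) * (2) = -6.
  (5) * (1/2) = 5/2.
  (-2) * (1) = -2.
  (1) * (1/2) = 1/2.
  (-1) * (5/2) = -5/2.
Total: -6 + 5/2 - 2 + 1/2 - 5/2 = -15/2.

-15/2


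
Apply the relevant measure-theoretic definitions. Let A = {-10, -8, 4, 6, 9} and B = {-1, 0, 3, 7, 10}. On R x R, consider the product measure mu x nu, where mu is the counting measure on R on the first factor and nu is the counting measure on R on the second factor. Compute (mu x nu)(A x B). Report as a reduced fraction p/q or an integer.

For a measurable rectangle A x B, the product measure satisfies
  (mu x nu)(A x B) = mu(A) * nu(B).
  mu(A) = 5.
  nu(B) = 5.
  (mu x nu)(A x B) = 5 * 5 = 25.

25


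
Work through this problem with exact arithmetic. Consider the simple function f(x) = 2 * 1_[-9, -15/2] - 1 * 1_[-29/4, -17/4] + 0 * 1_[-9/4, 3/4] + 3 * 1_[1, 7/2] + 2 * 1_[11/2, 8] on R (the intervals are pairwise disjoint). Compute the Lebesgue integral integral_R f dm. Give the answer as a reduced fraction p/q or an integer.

For a simple function f = sum_i c_i * 1_{A_i} with disjoint A_i,
  integral f dm = sum_i c_i * m(A_i).
Lengths of the A_i:
  m(A_1) = -15/2 - (-9) = 3/2.
  m(A_2) = -17/4 - (-29/4) = 3.
  m(A_3) = 3/4 - (-9/4) = 3.
  m(A_4) = 7/2 - 1 = 5/2.
  m(A_5) = 8 - 11/2 = 5/2.
Contributions c_i * m(A_i):
  (2) * (3/2) = 3.
  (-1) * (3) = -3.
  (0) * (3) = 0.
  (3) * (5/2) = 15/2.
  (2) * (5/2) = 5.
Total: 3 - 3 + 0 + 15/2 + 5 = 25/2.

25/2


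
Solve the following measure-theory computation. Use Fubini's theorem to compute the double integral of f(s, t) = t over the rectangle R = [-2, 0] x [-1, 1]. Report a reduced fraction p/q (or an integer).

f(s, t) is a tensor product of a function of s and a function of t, and both factors are bounded continuous (hence Lebesgue integrable) on the rectangle, so Fubini's theorem applies:
  integral_R f d(m x m) = (integral_a1^b1 1 ds) * (integral_a2^b2 t dt).
Inner integral in s: integral_{-2}^{0} 1 ds = (0^1 - (-2)^1)/1
  = 2.
Inner integral in t: integral_{-1}^{1} t dt = (1^2 - (-1)^2)/2
  = 0.
Product: (2) * (0) = 0.

0


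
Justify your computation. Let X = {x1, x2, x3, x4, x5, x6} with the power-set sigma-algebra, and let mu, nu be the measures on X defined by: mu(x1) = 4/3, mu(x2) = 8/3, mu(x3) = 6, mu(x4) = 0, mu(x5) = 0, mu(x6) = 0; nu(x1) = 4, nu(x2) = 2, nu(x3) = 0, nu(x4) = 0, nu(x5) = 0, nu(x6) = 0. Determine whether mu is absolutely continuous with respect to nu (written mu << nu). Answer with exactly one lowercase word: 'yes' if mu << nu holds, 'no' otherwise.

mu << nu means: every nu-null measurable set is also mu-null; equivalently, for every atom x, if nu({x}) = 0 then mu({x}) = 0.
Checking each atom:
  x1: nu = 4 > 0 -> no constraint.
  x2: nu = 2 > 0 -> no constraint.
  x3: nu = 0, mu = 6 > 0 -> violates mu << nu.
  x4: nu = 0, mu = 0 -> consistent with mu << nu.
  x5: nu = 0, mu = 0 -> consistent with mu << nu.
  x6: nu = 0, mu = 0 -> consistent with mu << nu.
The atom(s) x3 violate the condition (nu = 0 but mu > 0). Therefore mu is NOT absolutely continuous w.r.t. nu.

no


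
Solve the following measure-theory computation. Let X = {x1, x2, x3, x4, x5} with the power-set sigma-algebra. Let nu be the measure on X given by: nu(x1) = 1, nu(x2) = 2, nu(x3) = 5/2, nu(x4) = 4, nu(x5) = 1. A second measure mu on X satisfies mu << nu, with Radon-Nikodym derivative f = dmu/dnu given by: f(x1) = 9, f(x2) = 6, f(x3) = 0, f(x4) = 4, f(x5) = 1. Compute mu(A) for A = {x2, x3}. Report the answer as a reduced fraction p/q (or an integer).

By the defining property of the Radon-Nikodym derivative, for every measurable set A,
  mu(A) = integral_A f dnu.
Since nu is a discrete measure concentrated on the atoms of X, the integral over A reduces to the sum
  mu(A) = sum_{x in A} f(x) * nu({x}).
Computing each term:
  x2: f(x2) * nu(x2) = 6 * 2 = 12.
  x3: f(x3) * nu(x3) = 0 * 5/2 = 0.
Summing: mu(A) = 12 + 0 = 12.

12


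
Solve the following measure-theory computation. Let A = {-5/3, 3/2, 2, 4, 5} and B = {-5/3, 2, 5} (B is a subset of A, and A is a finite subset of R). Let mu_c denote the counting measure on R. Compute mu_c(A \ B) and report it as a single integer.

Counting measure assigns mu_c(E) = |E| (number of elements) when E is finite. For B subset A, A \ B is the set of elements of A not in B, so |A \ B| = |A| - |B|.
|A| = 5, |B| = 3, so mu_c(A \ B) = 5 - 3 = 2.

2


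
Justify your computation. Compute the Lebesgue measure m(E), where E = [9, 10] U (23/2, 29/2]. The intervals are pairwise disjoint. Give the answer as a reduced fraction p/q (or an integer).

For pairwise disjoint intervals, m(union_i I_i) = sum_i m(I_i),
and m is invariant under swapping open/closed endpoints (single points have measure 0).
So m(E) = sum_i (b_i - a_i).
  I_1 has length 10 - 9 = 1.
  I_2 has length 29/2 - 23/2 = 3.
Summing:
  m(E) = 1 + 3 = 4.

4


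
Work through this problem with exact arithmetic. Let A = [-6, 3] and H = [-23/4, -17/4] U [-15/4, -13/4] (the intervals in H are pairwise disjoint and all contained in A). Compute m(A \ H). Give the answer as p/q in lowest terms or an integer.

The ambient interval has length m(A) = 3 - (-6) = 9.
Since the holes are disjoint and sit inside A, by finite additivity
  m(H) = sum_i (b_i - a_i), and m(A \ H) = m(A) - m(H).
Computing the hole measures:
  m(H_1) = -17/4 - (-23/4) = 3/2.
  m(H_2) = -13/4 - (-15/4) = 1/2.
Summed: m(H) = 3/2 + 1/2 = 2.
So m(A \ H) = 9 - 2 = 7.

7


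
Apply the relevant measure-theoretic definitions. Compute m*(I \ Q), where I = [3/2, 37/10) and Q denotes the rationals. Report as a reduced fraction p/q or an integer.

The interval I = [3/2, 37/10) has m(I) = 37/10 - 3/2 = 11/5 (endpoints are measure-zero, so open/closed/half-open agree). Write I = (I cap Q) u (I \ Q). The rationals in I are countable, so m*(I cap Q) = 0 (cover each rational by intervals whose total length is arbitrarily small). By countable subadditivity m*(I) <= m*(I cap Q) + m*(I \ Q), hence m*(I \ Q) >= m(I) = 11/5. The reverse inequality m*(I \ Q) <= m*(I) = 11/5 is trivial since (I \ Q) is a subset of I. Therefore m*(I \ Q) = 11/5.

11/5


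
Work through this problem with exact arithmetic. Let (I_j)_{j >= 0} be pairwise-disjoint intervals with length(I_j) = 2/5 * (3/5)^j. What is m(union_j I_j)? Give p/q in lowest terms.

By countable additivity of the Lebesgue measure on pairwise disjoint measurable sets,
  m(union_{j >= 0} I_j) = sum_{j >= 0} m(I_j) = sum_{j >= 0} a * r^j,
  with a = 2/5 and r = 3/5.
Since 0 < r = 3/5 < 1, the geometric series converges:
  sum_{j >= 0} a * r^j = a / (1 - r).
  = 2/5 / (1 - 3/5)
  = 2/5 / (2/5)
  = 1.

1


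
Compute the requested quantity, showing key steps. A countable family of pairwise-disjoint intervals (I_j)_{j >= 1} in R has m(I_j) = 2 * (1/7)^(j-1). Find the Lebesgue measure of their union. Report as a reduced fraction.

By countable additivity of the Lebesgue measure on pairwise disjoint measurable sets,
  m(union_{j >= 1} I_j) = sum_{j >= 1} m(I_j) = sum_{j >= 1} a * r^(j-1),
  with a = 2 and r = 1/7.
Since 0 < r = 1/7 < 1, the geometric series converges:
  sum_{j >= 1} a * r^(j-1) = a / (1 - r).
  = 2 / (1 - 1/7)
  = 2 / (6/7)
  = 7/3.

7/3


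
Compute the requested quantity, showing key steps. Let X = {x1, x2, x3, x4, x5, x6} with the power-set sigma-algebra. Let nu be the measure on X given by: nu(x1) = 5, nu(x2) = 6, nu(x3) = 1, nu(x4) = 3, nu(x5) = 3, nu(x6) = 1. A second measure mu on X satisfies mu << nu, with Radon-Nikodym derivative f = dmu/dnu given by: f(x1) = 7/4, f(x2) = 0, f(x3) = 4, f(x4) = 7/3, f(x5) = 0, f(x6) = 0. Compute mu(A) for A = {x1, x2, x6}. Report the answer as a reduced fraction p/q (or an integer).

By the defining property of the Radon-Nikodym derivative, for every measurable set A,
  mu(A) = integral_A f dnu.
Since nu is a discrete measure concentrated on the atoms of X, the integral over A reduces to the sum
  mu(A) = sum_{x in A} f(x) * nu({x}).
Computing each term:
  x1: f(x1) * nu(x1) = 7/4 * 5 = 35/4.
  x2: f(x2) * nu(x2) = 0 * 6 = 0.
  x6: f(x6) * nu(x6) = 0 * 1 = 0.
Summing: mu(A) = 35/4 + 0 + 0 = 35/4.

35/4


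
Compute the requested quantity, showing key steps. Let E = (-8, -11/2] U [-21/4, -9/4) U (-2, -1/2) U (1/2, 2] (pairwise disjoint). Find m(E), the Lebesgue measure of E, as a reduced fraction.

For pairwise disjoint intervals, m(union_i I_i) = sum_i m(I_i),
and m is invariant under swapping open/closed endpoints (single points have measure 0).
So m(E) = sum_i (b_i - a_i).
  I_1 has length -11/2 - (-8) = 5/2.
  I_2 has length -9/4 - (-21/4) = 3.
  I_3 has length -1/2 - (-2) = 3/2.
  I_4 has length 2 - 1/2 = 3/2.
Summing:
  m(E) = 5/2 + 3 + 3/2 + 3/2 = 17/2.

17/2


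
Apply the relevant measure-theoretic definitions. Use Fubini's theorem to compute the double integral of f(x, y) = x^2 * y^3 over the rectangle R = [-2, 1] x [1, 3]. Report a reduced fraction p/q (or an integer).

f(x, y) is a tensor product of a function of x and a function of y, and both factors are bounded continuous (hence Lebesgue integrable) on the rectangle, so Fubini's theorem applies:
  integral_R f d(m x m) = (integral_a1^b1 x^2 dx) * (integral_a2^b2 y^3 dy).
Inner integral in x: integral_{-2}^{1} x^2 dx = (1^3 - (-2)^3)/3
  = 3.
Inner integral in y: integral_{1}^{3} y^3 dy = (3^4 - 1^4)/4
  = 20.
Product: (3) * (20) = 60.

60


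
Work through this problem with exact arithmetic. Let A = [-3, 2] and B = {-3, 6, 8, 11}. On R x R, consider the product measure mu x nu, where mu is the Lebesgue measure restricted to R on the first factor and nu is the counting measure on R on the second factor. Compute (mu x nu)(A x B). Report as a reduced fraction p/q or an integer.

For a measurable rectangle A x B, the product measure satisfies
  (mu x nu)(A x B) = mu(A) * nu(B).
  mu(A) = 5.
  nu(B) = 4.
  (mu x nu)(A x B) = 5 * 4 = 20.

20


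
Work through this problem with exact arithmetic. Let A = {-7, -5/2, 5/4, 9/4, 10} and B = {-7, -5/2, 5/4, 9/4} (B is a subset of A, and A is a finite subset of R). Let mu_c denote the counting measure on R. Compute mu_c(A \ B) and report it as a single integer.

Counting measure assigns mu_c(E) = |E| (number of elements) when E is finite. For B subset A, A \ B is the set of elements of A not in B, so |A \ B| = |A| - |B|.
|A| = 5, |B| = 4, so mu_c(A \ B) = 5 - 4 = 1.

1


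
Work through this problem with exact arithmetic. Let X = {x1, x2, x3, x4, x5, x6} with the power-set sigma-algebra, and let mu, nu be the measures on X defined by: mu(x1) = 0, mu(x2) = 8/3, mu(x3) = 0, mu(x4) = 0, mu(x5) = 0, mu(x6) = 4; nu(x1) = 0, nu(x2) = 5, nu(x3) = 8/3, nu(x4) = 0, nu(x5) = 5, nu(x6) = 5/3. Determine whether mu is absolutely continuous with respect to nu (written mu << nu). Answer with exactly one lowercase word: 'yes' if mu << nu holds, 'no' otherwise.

mu << nu means: every nu-null measurable set is also mu-null; equivalently, for every atom x, if nu({x}) = 0 then mu({x}) = 0.
Checking each atom:
  x1: nu = 0, mu = 0 -> consistent with mu << nu.
  x2: nu = 5 > 0 -> no constraint.
  x3: nu = 8/3 > 0 -> no constraint.
  x4: nu = 0, mu = 0 -> consistent with mu << nu.
  x5: nu = 5 > 0 -> no constraint.
  x6: nu = 5/3 > 0 -> no constraint.
No atom violates the condition. Therefore mu << nu.

yes


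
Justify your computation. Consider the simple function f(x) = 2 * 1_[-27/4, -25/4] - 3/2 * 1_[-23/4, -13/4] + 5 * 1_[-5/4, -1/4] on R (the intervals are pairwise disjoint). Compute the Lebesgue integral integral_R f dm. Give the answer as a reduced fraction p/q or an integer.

For a simple function f = sum_i c_i * 1_{A_i} with disjoint A_i,
  integral f dm = sum_i c_i * m(A_i).
Lengths of the A_i:
  m(A_1) = -25/4 - (-27/4) = 1/2.
  m(A_2) = -13/4 - (-23/4) = 5/2.
  m(A_3) = -1/4 - (-5/4) = 1.
Contributions c_i * m(A_i):
  (2) * (1/2) = 1.
  (-3/2) * (5/2) = -15/4.
  (5) * (1) = 5.
Total: 1 - 15/4 + 5 = 9/4.

9/4


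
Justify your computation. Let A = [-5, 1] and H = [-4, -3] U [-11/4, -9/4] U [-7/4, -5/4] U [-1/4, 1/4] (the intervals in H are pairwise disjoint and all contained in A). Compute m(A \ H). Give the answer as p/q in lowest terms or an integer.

The ambient interval has length m(A) = 1 - (-5) = 6.
Since the holes are disjoint and sit inside A, by finite additivity
  m(H) = sum_i (b_i - a_i), and m(A \ H) = m(A) - m(H).
Computing the hole measures:
  m(H_1) = -3 - (-4) = 1.
  m(H_2) = -9/4 - (-11/4) = 1/2.
  m(H_3) = -5/4 - (-7/4) = 1/2.
  m(H_4) = 1/4 - (-1/4) = 1/2.
Summed: m(H) = 1 + 1/2 + 1/2 + 1/2 = 5/2.
So m(A \ H) = 6 - 5/2 = 7/2.

7/2


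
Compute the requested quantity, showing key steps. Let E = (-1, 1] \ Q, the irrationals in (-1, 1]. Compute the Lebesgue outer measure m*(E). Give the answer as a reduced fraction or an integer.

The interval I = (-1, 1] has m(I) = 1 - (-1) = 2 (endpoints are measure-zero, so open/closed/half-open agree). Write I = (I cap Q) u (I \ Q). The rationals in I are countable, so m*(I cap Q) = 0 (cover each rational by intervals whose total length is arbitrarily small). By countable subadditivity m*(I) <= m*(I cap Q) + m*(I \ Q), hence m*(I \ Q) >= m(I) = 2. The reverse inequality m*(I \ Q) <= m*(I) = 2 is trivial since (I \ Q) is a subset of I. Therefore m*(I \ Q) = 2.

2


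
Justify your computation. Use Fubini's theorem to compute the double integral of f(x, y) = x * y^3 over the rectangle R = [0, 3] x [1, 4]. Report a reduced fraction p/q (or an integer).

f(x, y) is a tensor product of a function of x and a function of y, and both factors are bounded continuous (hence Lebesgue integrable) on the rectangle, so Fubini's theorem applies:
  integral_R f d(m x m) = (integral_a1^b1 x dx) * (integral_a2^b2 y^3 dy).
Inner integral in x: integral_{0}^{3} x dx = (3^2 - 0^2)/2
  = 9/2.
Inner integral in y: integral_{1}^{4} y^3 dy = (4^4 - 1^4)/4
  = 255/4.
Product: (9/2) * (255/4) = 2295/8.

2295/8


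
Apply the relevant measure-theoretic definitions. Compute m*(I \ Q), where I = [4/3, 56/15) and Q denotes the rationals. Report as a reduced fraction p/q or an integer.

The interval I = [4/3, 56/15) has m(I) = 56/15 - 4/3 = 12/5 (endpoints are measure-zero, so open/closed/half-open agree). Write I = (I cap Q) u (I \ Q). The rationals in I are countable, so m*(I cap Q) = 0 (cover each rational by intervals whose total length is arbitrarily small). By countable subadditivity m*(I) <= m*(I cap Q) + m*(I \ Q), hence m*(I \ Q) >= m(I) = 12/5. The reverse inequality m*(I \ Q) <= m*(I) = 12/5 is trivial since (I \ Q) is a subset of I. Therefore m*(I \ Q) = 12/5.

12/5


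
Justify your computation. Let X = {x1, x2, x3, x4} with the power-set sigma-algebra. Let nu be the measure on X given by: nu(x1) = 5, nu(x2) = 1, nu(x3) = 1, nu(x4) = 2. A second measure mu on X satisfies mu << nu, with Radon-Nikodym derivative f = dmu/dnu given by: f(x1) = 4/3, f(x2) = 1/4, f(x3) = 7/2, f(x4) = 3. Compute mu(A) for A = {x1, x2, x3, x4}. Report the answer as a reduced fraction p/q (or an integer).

By the defining property of the Radon-Nikodym derivative, for every measurable set A,
  mu(A) = integral_A f dnu.
Since nu is a discrete measure concentrated on the atoms of X, the integral over A reduces to the sum
  mu(A) = sum_{x in A} f(x) * nu({x}).
Computing each term:
  x1: f(x1) * nu(x1) = 4/3 * 5 = 20/3.
  x2: f(x2) * nu(x2) = 1/4 * 1 = 1/4.
  x3: f(x3) * nu(x3) = 7/2 * 1 = 7/2.
  x4: f(x4) * nu(x4) = 3 * 2 = 6.
Summing: mu(A) = 20/3 + 1/4 + 7/2 + 6 = 197/12.

197/12


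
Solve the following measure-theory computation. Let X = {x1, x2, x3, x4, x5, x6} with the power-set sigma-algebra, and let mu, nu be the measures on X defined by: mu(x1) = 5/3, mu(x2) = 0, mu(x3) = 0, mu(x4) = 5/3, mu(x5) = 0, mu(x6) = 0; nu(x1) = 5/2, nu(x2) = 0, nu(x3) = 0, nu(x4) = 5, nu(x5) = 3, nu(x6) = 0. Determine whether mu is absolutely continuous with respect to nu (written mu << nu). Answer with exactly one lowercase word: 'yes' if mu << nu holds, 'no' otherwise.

mu << nu means: every nu-null measurable set is also mu-null; equivalently, for every atom x, if nu({x}) = 0 then mu({x}) = 0.
Checking each atom:
  x1: nu = 5/2 > 0 -> no constraint.
  x2: nu = 0, mu = 0 -> consistent with mu << nu.
  x3: nu = 0, mu = 0 -> consistent with mu << nu.
  x4: nu = 5 > 0 -> no constraint.
  x5: nu = 3 > 0 -> no constraint.
  x6: nu = 0, mu = 0 -> consistent with mu << nu.
No atom violates the condition. Therefore mu << nu.

yes


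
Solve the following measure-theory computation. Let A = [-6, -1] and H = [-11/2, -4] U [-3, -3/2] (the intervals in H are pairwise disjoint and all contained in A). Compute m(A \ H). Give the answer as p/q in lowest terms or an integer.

The ambient interval has length m(A) = -1 - (-6) = 5.
Since the holes are disjoint and sit inside A, by finite additivity
  m(H) = sum_i (b_i - a_i), and m(A \ H) = m(A) - m(H).
Computing the hole measures:
  m(H_1) = -4 - (-11/2) = 3/2.
  m(H_2) = -3/2 - (-3) = 3/2.
Summed: m(H) = 3/2 + 3/2 = 3.
So m(A \ H) = 5 - 3 = 2.

2


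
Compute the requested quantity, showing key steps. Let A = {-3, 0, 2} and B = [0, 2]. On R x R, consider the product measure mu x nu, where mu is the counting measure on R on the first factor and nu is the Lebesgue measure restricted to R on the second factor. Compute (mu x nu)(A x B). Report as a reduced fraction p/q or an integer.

For a measurable rectangle A x B, the product measure satisfies
  (mu x nu)(A x B) = mu(A) * nu(B).
  mu(A) = 3.
  nu(B) = 2.
  (mu x nu)(A x B) = 3 * 2 = 6.

6


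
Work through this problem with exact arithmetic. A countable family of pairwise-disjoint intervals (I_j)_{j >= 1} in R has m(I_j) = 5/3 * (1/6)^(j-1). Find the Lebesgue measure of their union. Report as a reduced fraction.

By countable additivity of the Lebesgue measure on pairwise disjoint measurable sets,
  m(union_{j >= 1} I_j) = sum_{j >= 1} m(I_j) = sum_{j >= 1} a * r^(j-1),
  with a = 5/3 and r = 1/6.
Since 0 < r = 1/6 < 1, the geometric series converges:
  sum_{j >= 1} a * r^(j-1) = a / (1 - r).
  = 5/3 / (1 - 1/6)
  = 5/3 / (5/6)
  = 2.

2


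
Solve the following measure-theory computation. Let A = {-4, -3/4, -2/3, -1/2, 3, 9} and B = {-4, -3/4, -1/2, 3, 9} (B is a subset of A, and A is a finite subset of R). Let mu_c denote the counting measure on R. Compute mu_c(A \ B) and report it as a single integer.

Counting measure assigns mu_c(E) = |E| (number of elements) when E is finite. For B subset A, A \ B is the set of elements of A not in B, so |A \ B| = |A| - |B|.
|A| = 6, |B| = 5, so mu_c(A \ B) = 6 - 5 = 1.

1


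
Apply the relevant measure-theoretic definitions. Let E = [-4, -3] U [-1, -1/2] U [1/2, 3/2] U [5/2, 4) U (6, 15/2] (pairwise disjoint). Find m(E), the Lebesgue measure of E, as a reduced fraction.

For pairwise disjoint intervals, m(union_i I_i) = sum_i m(I_i),
and m is invariant under swapping open/closed endpoints (single points have measure 0).
So m(E) = sum_i (b_i - a_i).
  I_1 has length -3 - (-4) = 1.
  I_2 has length -1/2 - (-1) = 1/2.
  I_3 has length 3/2 - 1/2 = 1.
  I_4 has length 4 - 5/2 = 3/2.
  I_5 has length 15/2 - 6 = 3/2.
Summing:
  m(E) = 1 + 1/2 + 1 + 3/2 + 3/2 = 11/2.

11/2


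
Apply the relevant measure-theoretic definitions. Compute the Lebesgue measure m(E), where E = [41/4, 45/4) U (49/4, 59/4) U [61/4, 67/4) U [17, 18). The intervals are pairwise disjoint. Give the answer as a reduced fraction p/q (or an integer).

For pairwise disjoint intervals, m(union_i I_i) = sum_i m(I_i),
and m is invariant under swapping open/closed endpoints (single points have measure 0).
So m(E) = sum_i (b_i - a_i).
  I_1 has length 45/4 - 41/4 = 1.
  I_2 has length 59/4 - 49/4 = 5/2.
  I_3 has length 67/4 - 61/4 = 3/2.
  I_4 has length 18 - 17 = 1.
Summing:
  m(E) = 1 + 5/2 + 3/2 + 1 = 6.

6


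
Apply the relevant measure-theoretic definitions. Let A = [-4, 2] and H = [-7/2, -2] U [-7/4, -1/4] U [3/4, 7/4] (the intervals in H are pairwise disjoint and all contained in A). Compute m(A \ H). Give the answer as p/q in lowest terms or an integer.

The ambient interval has length m(A) = 2 - (-4) = 6.
Since the holes are disjoint and sit inside A, by finite additivity
  m(H) = sum_i (b_i - a_i), and m(A \ H) = m(A) - m(H).
Computing the hole measures:
  m(H_1) = -2 - (-7/2) = 3/2.
  m(H_2) = -1/4 - (-7/4) = 3/2.
  m(H_3) = 7/4 - 3/4 = 1.
Summed: m(H) = 3/2 + 3/2 + 1 = 4.
So m(A \ H) = 6 - 4 = 2.

2


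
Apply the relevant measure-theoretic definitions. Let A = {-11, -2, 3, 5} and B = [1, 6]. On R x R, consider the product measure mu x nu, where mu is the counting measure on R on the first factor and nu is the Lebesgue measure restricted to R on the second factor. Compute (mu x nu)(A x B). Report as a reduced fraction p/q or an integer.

For a measurable rectangle A x B, the product measure satisfies
  (mu x nu)(A x B) = mu(A) * nu(B).
  mu(A) = 4.
  nu(B) = 5.
  (mu x nu)(A x B) = 4 * 5 = 20.

20


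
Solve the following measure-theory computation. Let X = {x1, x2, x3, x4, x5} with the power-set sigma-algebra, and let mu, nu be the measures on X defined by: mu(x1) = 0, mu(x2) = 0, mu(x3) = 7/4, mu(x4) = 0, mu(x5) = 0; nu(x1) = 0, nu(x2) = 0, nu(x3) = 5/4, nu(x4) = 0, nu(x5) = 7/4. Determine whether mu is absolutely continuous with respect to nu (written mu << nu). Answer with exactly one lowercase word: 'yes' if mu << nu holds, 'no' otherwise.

mu << nu means: every nu-null measurable set is also mu-null; equivalently, for every atom x, if nu({x}) = 0 then mu({x}) = 0.
Checking each atom:
  x1: nu = 0, mu = 0 -> consistent with mu << nu.
  x2: nu = 0, mu = 0 -> consistent with mu << nu.
  x3: nu = 5/4 > 0 -> no constraint.
  x4: nu = 0, mu = 0 -> consistent with mu << nu.
  x5: nu = 7/4 > 0 -> no constraint.
No atom violates the condition. Therefore mu << nu.

yes


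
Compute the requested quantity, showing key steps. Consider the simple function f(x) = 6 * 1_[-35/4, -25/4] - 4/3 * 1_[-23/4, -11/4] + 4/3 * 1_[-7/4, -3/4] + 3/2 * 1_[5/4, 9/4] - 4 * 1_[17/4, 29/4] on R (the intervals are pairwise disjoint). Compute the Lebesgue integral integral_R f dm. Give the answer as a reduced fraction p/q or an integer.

For a simple function f = sum_i c_i * 1_{A_i} with disjoint A_i,
  integral f dm = sum_i c_i * m(A_i).
Lengths of the A_i:
  m(A_1) = -25/4 - (-35/4) = 5/2.
  m(A_2) = -11/4 - (-23/4) = 3.
  m(A_3) = -3/4 - (-7/4) = 1.
  m(A_4) = 9/4 - 5/4 = 1.
  m(A_5) = 29/4 - 17/4 = 3.
Contributions c_i * m(A_i):
  (6) * (5/2) = 15.
  (-4/3) * (3) = -4.
  (4/3) * (1) = 4/3.
  (3/2) * (1) = 3/2.
  (-4) * (3) = -12.
Total: 15 - 4 + 4/3 + 3/2 - 12 = 11/6.

11/6
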